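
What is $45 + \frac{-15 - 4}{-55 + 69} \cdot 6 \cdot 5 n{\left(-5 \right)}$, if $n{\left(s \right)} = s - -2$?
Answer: $\frac{1170}{7} \approx 167.14$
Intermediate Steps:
$n{\left(s \right)} = 2 + s$ ($n{\left(s \right)} = s + 2 = 2 + s$)
$45 + \frac{-15 - 4}{-55 + 69} \cdot 6 \cdot 5 n{\left(-5 \right)} = 45 + \frac{-15 - 4}{-55 + 69} \cdot 6 \cdot 5 \left(2 - 5\right) = 45 + - \frac{19}{14} \cdot 30 \left(-3\right) = 45 + \left(-19\right) \frac{1}{14} \left(-90\right) = 45 - - \frac{855}{7} = 45 + \frac{855}{7} = \frac{1170}{7}$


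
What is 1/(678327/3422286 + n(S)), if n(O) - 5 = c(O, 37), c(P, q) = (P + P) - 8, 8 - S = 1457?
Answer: -1140762/3309124453 ≈ -0.00034473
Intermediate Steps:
S = -1449 (S = 8 - 1*1457 = 8 - 1457 = -1449)
c(P, q) = -8 + 2*P (c(P, q) = 2*P - 8 = -8 + 2*P)
n(O) = -3 + 2*O (n(O) = 5 + (-8 + 2*O) = -3 + 2*O)
1/(678327/3422286 + n(S)) = 1/(678327/3422286 + (-3 + 2*(-1449))) = 1/(678327*(1/3422286) + (-3 - 2898)) = 1/(226109/1140762 - 2901) = 1/(-3309124453/1140762) = -1140762/3309124453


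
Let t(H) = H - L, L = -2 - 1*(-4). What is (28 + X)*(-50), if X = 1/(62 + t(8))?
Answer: -47625/34 ≈ -1400.7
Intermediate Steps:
L = 2 (L = -2 + 4 = 2)
t(H) = -2 + H (t(H) = H - 1*2 = H - 2 = -2 + H)
X = 1/68 (X = 1/(62 + (-2 + 8)) = 1/(62 + 6) = 1/68 ≈ 0.014706)
(28 + X)*(-50) = (28 + 1/68)*(-50) = (1905/68)*(-50) = -47625/34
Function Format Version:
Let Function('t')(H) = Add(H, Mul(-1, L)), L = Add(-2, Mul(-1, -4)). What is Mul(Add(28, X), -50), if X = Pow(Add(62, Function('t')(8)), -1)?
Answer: Rational(-47625, 34) ≈ -1400.7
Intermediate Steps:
L = 2 (L = Add(-2, 4) = 2)
Function('t')(H) = Add(-2, H) (Function('t')(H) = Add(H, Mul(-1, 2)) = Add(H, -2) = Add(-2, H))
X = Rational(1, 68) (X = Pow(Add(62, Add(-2, 8)), -1) = Pow(Add(62, 6), -1) = Pow(68, -1) = Rational(1, 68) ≈ 0.014706)
Mul(Add(28, X), -50) = Mul(Add(28, Rational(1, 68)), -50) = Mul(Rational(1905, 68), -50) = Rational(-47625, 34)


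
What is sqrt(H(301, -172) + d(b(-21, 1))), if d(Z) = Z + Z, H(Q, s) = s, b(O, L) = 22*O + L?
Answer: I*sqrt(1094) ≈ 33.076*I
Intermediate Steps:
b(O, L) = L + 22*O
d(Z) = 2*Z
sqrt(H(301, -172) + d(b(-21, 1))) = sqrt(-172 + 2*(1 + 22*(-21))) = sqrt(-172 + 2*(1 - 462)) = sqrt(-172 + 2*(-461)) = sqrt(-172 - 922) = sqrt(-1094) = I*sqrt(1094)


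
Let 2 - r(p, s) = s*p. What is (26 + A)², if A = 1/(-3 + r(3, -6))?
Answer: 196249/289 ≈ 679.06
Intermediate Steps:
r(p, s) = 2 - p*s (r(p, s) = 2 - s*p = 2 - p*s)
A = 1/17 (A = 1/(-3 + (2 - 1*3*(-6))) = 1/(-3 + (2 + 18)) = 1/(-3 + 20) = 1/17 ≈ 0.058824)
(26 + A)² = (26 + 1/17)² = (443/17)² = 196249/289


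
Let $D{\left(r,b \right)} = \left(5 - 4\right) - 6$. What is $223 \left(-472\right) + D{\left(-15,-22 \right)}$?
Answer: $-105261$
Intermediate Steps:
$D{\left(r,b \right)} = -5$ ($D{\left(r,b \right)} = 1 - 6 = -5$)
$223 \left(-472\right) + D{\left(-15,-22 \right)} = 223 \left(-472\right) - 5 = -105256 - 5 = -105261$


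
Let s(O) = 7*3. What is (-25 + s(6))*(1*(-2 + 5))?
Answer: -12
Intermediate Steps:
s(O) = 21
(-25 + s(6))*(1*(-2 + 5)) = (-25 + 21)*(1*(-2 + 5)) = -4*3 = -12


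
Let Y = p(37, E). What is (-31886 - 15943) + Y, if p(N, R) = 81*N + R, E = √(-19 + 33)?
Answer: -44832 + √14 ≈ -44828.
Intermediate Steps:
E = √14 ≈ 3.7417
p(N, R) = R + 81*N
Y = 2997 + √14 (Y = √14 + 81*37 = √14 + 2997 = 2997 + √14 ≈ 3000.7)
(-31886 - 15943) + Y = (-31886 - 15943) + (2997 + √14) = -47829 + (2997 + √14) = -44832 + √14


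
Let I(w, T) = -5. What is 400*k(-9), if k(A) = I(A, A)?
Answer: -2000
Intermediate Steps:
k(A) = -5
400*k(-9) = 400*(-5) = -2000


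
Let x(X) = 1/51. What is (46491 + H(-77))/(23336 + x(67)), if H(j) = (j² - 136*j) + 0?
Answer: 3207492/1190137 ≈ 2.6951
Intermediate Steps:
x(X) = 1/51
H(j) = j² - 136*j
(46491 + H(-77))/(23336 + x(67)) = (46491 - 77*(-136 - 77))/(23336 + 1/51) = (46491 - 77*(-213))/(1190137/51) = (46491 + 16401)*(51/1190137) = 62892*(51/1190137) = 3207492/1190137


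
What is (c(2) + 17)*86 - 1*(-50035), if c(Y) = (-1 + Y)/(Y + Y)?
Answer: 103037/2 ≈ 51519.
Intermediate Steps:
c(Y) = (-1 + Y)/(2*Y) (c(Y) = (-1 + Y)/((2*Y)) = (-1 + Y)*(1/(2*Y)) = (-1 + Y)/(2*Y))
(c(2) + 17)*86 - 1*(-50035) = ((1/2)*(-1 + 2)/2 + 17)*86 - 1*(-50035) = ((1/2)*(1/2)*1 + 17)*86 + 50035 = (1/4 + 17)*86 + 50035 = (69/4)*86 + 50035 = 2967/2 + 50035 = 103037/2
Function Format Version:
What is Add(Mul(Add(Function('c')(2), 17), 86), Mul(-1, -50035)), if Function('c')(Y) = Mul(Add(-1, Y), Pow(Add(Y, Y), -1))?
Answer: Rational(103037, 2) ≈ 51519.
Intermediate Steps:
Function('c')(Y) = Mul(Rational(1, 2), Pow(Y, -1), Add(-1, Y)) (Function('c')(Y) = Mul(Add(-1, Y), Pow(Mul(2, Y), -1)) = Mul(Add(-1, Y), Mul(Rational(1, 2), Pow(Y, -1))) = Mul(Rational(1, 2), Pow(Y, -1), Add(-1, Y)))
Add(Mul(Add(Function('c')(2), 17), 86), Mul(-1, -50035)) = Add(Mul(Add(Mul(Rational(1, 2), Pow(2, -1), Add(-1, 2)), 17), 86), Mul(-1, -50035)) = Add(Mul(Add(Mul(Rational(1, 2), Rational(1, 2), 1), 17), 86), 50035) = Add(Mul(Add(Rational(1, 4), 17), 86), 50035) = Add(Mul(Rational(69, 4), 86), 50035) = Add(Rational(2967, 2), 50035) = Rational(103037, 2)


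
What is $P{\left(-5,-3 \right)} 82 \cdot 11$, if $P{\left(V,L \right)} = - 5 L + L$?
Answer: $10824$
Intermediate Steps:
$P{\left(V,L \right)} = - 4 L$
$P{\left(-5,-3 \right)} 82 \cdot 11 = \left(-4\right) \left(-3\right) 82 \cdot 11 = 12 \cdot 902 = 10824$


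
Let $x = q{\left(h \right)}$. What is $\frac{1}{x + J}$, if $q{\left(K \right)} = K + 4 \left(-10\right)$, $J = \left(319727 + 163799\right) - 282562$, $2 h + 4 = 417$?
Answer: $\frac{2}{402261} \approx 4.9719 \cdot 10^{-6}$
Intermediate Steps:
$h = \frac{413}{2}$ ($h = -2 + \frac{1}{2} \cdot 417 = -2 + \frac{417}{2} = \frac{413}{2} \approx 206.5$)
$J = 200964$ ($J = 483526 - 282562 = 200964$)
$q{\left(K \right)} = -40 + K$ ($q{\left(K \right)} = K - 40 = -40 + K$)
$x = \frac{333}{2}$ ($x = -40 + \frac{413}{2} = \frac{333}{2} \approx 166.5$)
$\frac{1}{x + J} = \frac{1}{\frac{333}{2} + 200964} = \frac{1}{\frac{402261}{2}} = \frac{2}{402261}$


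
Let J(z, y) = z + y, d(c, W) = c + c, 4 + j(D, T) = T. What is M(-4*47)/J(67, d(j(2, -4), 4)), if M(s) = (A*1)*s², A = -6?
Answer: -70688/17 ≈ -4158.1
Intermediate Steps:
j(D, T) = -4 + T
d(c, W) = 2*c
J(z, y) = y + z
M(s) = -6*s² (M(s) = (-6*1)*s² = -6*s²)
M(-4*47)/J(67, d(j(2, -4), 4)) = (-6*(-4*47)²)/(2*(-4 - 4) + 67) = (-6*(-188)²)/(2*(-8) + 67) = (-6*35344)/(-16 + 67) = -212064/51 = -212064*1/51 = -70688/17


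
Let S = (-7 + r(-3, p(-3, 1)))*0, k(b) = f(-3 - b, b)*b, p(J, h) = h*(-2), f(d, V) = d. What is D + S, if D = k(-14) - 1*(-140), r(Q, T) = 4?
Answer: -14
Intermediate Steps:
p(J, h) = -2*h
k(b) = b*(-3 - b) (k(b) = (-3 - b)*b = b*(-3 - b))
S = 0 (S = (-7 + 4)*0 = -3*0 = 0)
D = -14 (D = -1*(-14)*(3 - 14) - 1*(-140) = -1*(-14)*(-11) + 140 = -154 + 140 = -14)
D + S = -14 + 0 = -14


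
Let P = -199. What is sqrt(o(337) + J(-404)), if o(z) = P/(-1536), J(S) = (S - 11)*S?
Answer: sqrt(1545155754)/96 ≈ 409.46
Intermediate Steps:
J(S) = S*(-11 + S) (J(S) = (-11 + S)*S = S*(-11 + S))
o(z) = 199/1536 (o(z) = -199/(-1536) = -199*(-1/1536) = 199/1536)
sqrt(o(337) + J(-404)) = sqrt(199/1536 - 404*(-11 - 404)) = sqrt(199/1536 - 404*(-415)) = sqrt(199/1536 + 167660) = sqrt(257525959/1536) = sqrt(1545155754)/96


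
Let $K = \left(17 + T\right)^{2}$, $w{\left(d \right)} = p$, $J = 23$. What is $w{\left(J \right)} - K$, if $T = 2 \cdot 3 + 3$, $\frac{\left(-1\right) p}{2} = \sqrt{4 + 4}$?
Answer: $-676 - 4 \sqrt{2} \approx -681.66$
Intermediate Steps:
$p = - 4 \sqrt{2}$ ($p = - 2 \sqrt{4 + 4} = - 2 \sqrt{8} = - 2 \cdot 2 \sqrt{2} = - 4 \sqrt{2} \approx -5.6569$)
$T = 9$ ($T = 6 + 3 = 9$)
$w{\left(d \right)} = - 4 \sqrt{2}$
$K = 676$ ($K = \left(17 + 9\right)^{2} = 26^{2} = 676$)
$w{\left(J \right)} - K = - 4 \sqrt{2} - 676 = -676 - 4 \sqrt{2}$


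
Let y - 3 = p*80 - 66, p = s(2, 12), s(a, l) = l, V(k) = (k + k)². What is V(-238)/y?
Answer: 226576/897 ≈ 252.59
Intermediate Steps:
V(k) = 4*k² (V(k) = (2*k)² = 4*k²)
p = 12
y = 897 (y = 3 + (12*80 - 66) = 3 + (960 - 66) = 3 + 894 = 897)
V(-238)/y = (4*(-238)²)/897 = (4*56644)*(1/897) = 226576*(1/897) = 226576/897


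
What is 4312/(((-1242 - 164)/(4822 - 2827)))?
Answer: -226380/37 ≈ -6118.4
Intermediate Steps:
4312/(((-1242 - 164)/(4822 - 2827))) = 4312/((-1406/1995)) = 4312/((-1406*1/1995)) = 4312/(-74/105) = 4312*(-105/74) = -226380/37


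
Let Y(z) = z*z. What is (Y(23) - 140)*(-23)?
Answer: -8947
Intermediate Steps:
Y(z) = z**2
(Y(23) - 140)*(-23) = (23**2 - 140)*(-23) = (529 - 140)*(-23) = 389*(-23) = -8947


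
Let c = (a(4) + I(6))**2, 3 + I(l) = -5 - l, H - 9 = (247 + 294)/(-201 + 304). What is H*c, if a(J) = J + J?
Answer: 52848/103 ≈ 513.09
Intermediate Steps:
H = 1468/103 (H = 9 + (247 + 294)/(-201 + 304) = 9 + 541/103 = 1468/103 ≈ 14.252)
a(J) = 2*J
I(l) = -8 - l (I(l) = -3 + (-5 - l) = -8 - l)
c = 36 (c = (2*4 + (-8 - 1*6))**2 = (8 + (-8 - 6))**2 = (8 - 14)**2 = (-6)**2 = 36)
H*c = (1468/103)*36 = 52848/103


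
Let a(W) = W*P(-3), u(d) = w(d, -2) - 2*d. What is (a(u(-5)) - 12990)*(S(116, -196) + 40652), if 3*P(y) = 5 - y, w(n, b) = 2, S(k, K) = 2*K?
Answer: -521689080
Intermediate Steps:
P(y) = 5/3 - y/3 (P(y) = (5 - y)/3 = 5/3 - y/3)
u(d) = 2 - 2*d
a(W) = 8*W/3 (a(W) = W*(5/3 - ⅓*(-3)) = W*(5/3 + 1) = W*(8/3) = 8*W/3)
(a(u(-5)) - 12990)*(S(116, -196) + 40652) = (8*(2 - 2*(-5))/3 - 12990)*(2*(-196) + 40652) = (8*(2 + 10)/3 - 12990)*(-392 + 40652) = ((8/3)*12 - 12990)*40260 = (32 - 12990)*40260 = -12958*40260 = -521689080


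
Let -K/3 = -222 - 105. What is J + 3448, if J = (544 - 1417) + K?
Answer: 3556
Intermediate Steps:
K = 981 (K = -3*(-222 - 105) = -3*(-327) = 981)
J = 108 (J = (544 - 1417) + 981 = -873 + 981 = 108)
J + 3448 = 108 + 3448 = 3556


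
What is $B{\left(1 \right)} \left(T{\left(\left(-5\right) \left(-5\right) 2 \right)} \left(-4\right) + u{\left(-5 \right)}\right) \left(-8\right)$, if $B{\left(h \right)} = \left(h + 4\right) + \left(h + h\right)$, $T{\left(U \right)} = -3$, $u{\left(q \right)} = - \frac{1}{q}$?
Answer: $- \frac{3416}{5} \approx -683.2$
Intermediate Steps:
$B{\left(h \right)} = 4 + 3 h$ ($B{\left(h \right)} = \left(4 + h\right) + 2 h = 4 + 3 h$)
$B{\left(1 \right)} \left(T{\left(\left(-5\right) \left(-5\right) 2 \right)} \left(-4\right) + u{\left(-5 \right)}\right) \left(-8\right) = \left(4 + 3 \cdot 1\right) \left(\left(-3\right) \left(-4\right) - \frac{1}{-5}\right) \left(-8\right) = \left(4 + 3\right) \left(12 - - \frac{1}{5}\right) \left(-8\right) = 7 \left(12 + \frac{1}{5}\right) \left(-8\right) = 7 \cdot \frac{61}{5} \left(-8\right) = \frac{427}{5} \left(-8\right) = - \frac{3416}{5}$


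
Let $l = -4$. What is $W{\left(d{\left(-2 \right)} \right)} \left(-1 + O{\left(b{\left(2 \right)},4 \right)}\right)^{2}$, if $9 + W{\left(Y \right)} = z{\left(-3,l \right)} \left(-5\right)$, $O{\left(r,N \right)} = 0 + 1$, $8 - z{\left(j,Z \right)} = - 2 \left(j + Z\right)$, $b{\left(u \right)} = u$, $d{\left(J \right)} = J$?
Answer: $0$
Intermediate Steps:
$z{\left(j,Z \right)} = 8 + 2 Z + 2 j$ ($z{\left(j,Z \right)} = 8 - - 2 \left(j + Z\right) = 8 - - 2 \left(Z + j\right) = 8 - \left(- 2 Z - 2 j\right) = 8 + \left(2 Z + 2 j\right) = 8 + 2 Z + 2 j$)
$O{\left(r,N \right)} = 1$
$W{\left(Y \right)} = 21$ ($W{\left(Y \right)} = -9 + \left(8 + 2 \left(-4\right) + 2 \left(-3\right)\right) \left(-5\right) = -9 + \left(8 - 8 - 6\right) \left(-5\right) = -9 - -30 = -9 + 30 = 21$)
$W{\left(d{\left(-2 \right)} \right)} \left(-1 + O{\left(b{\left(2 \right)},4 \right)}\right)^{2} = 21 \left(-1 + 1\right)^{2} = 21 \cdot 0^{2} = 21 \cdot 0 = 0$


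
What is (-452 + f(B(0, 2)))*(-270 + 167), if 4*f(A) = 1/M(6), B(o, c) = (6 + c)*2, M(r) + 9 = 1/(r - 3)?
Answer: 4842133/104 ≈ 46559.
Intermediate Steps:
M(r) = -9 + 1/(-3 + r) (M(r) = -9 + 1/(r - 3) = -9 + 1/(-3 + r))
B(o, c) = 12 + 2*c
f(A) = -3/104 (f(A) = 1/(4*(((28 - 9*6)/(-3 + 6)))) = 1/(4*(((28 - 54)/3))) = 1/(4*(((1/3)*(-26)))) = 1/(4*(-26/3)) = (1/4)*(-3/26) = -3/104)
(-452 + f(B(0, 2)))*(-270 + 167) = (-452 - 3/104)*(-270 + 167) = -47011/104*(-103) = 4842133/104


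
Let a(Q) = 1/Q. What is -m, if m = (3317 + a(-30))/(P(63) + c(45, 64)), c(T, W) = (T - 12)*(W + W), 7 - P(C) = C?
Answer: -99509/125040 ≈ -0.79582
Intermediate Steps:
P(C) = 7 - C
c(T, W) = 2*W*(-12 + T) (c(T, W) = (-12 + T)*(2*W) = 2*W*(-12 + T))
m = 99509/125040 (m = (3317 + 1/(-30))/((7 - 1*63) + 2*64*(-12 + 45)) = (3317 - 1/30)/((7 - 63) + 2*64*33) = 99509/(30*(-56 + 4224)) = (99509/30)/4168 = (99509/30)*(1/4168) = 99509/125040 ≈ 0.79582)
-m = -1*99509/125040 = -99509/125040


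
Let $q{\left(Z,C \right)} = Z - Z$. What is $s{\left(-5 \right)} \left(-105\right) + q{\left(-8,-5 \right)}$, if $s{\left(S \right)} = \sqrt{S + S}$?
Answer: $- 105 i \sqrt{10} \approx - 332.04 i$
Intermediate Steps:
$q{\left(Z,C \right)} = 0$
$s{\left(S \right)} = \sqrt{2} \sqrt{S}$ ($s{\left(S \right)} = \sqrt{2 S} = \sqrt{2} \sqrt{S}$)
$s{\left(-5 \right)} \left(-105\right) + q{\left(-8,-5 \right)} = \sqrt{2} \sqrt{-5} \left(-105\right) + 0 = \sqrt{2} i \sqrt{5} \left(-105\right) + 0 = i \sqrt{10} \left(-105\right) + 0 = - 105 i \sqrt{10} + 0 = - 105 i \sqrt{10}$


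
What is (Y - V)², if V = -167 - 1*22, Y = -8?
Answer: 32761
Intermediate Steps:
V = -189 (V = -167 - 22 = -189)
(Y - V)² = (-8 - 1*(-189))² = (-8 + 189)² = 181² = 32761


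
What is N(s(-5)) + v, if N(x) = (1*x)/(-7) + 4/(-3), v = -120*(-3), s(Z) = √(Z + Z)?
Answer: 1076/3 - I*√10/7 ≈ 358.67 - 0.45175*I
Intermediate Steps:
s(Z) = √2*√Z (s(Z) = √(2*Z) = √2*√Z)
v = 360
N(x) = -4/3 - x/7 (N(x) = x*(-⅐) + 4*(-⅓) = -x/7 - 4/3 = -4/3 - x/7)
N(s(-5)) + v = (-4/3 - √2*√(-5)/7) + 360 = (-4/3 - √2*I*√5/7) + 360 = (-4/3 - I*√10/7) + 360 = 1076/3 - I*√10/7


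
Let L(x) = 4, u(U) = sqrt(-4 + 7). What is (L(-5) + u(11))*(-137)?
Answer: -548 - 137*sqrt(3) ≈ -785.29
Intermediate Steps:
u(U) = sqrt(3)
(L(-5) + u(11))*(-137) = (4 + sqrt(3))*(-137) = -548 - 137*sqrt(3)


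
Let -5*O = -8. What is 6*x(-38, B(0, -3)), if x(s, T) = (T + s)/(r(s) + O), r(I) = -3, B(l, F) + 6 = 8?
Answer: 1080/7 ≈ 154.29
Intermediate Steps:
O = 8/5 (O = -⅕*(-8) = 8/5 ≈ 1.6000)
B(l, F) = 2 (B(l, F) = -6 + 8 = 2)
x(s, T) = -5*T/7 - 5*s/7 (x(s, T) = (T + s)/(-3 + 8/5) = (T + s)/(-7/5) = (T + s)*(-5/7) = -5*T/7 - 5*s/7)
6*x(-38, B(0, -3)) = 6*(-5/7*2 - 5/7*(-38)) = 6*(-10/7 + 190/7) = 6*(180/7) = 1080/7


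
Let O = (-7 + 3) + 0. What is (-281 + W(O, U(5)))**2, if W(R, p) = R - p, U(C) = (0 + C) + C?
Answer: 87025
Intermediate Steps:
U(C) = 2*C (U(C) = C + C = 2*C)
O = -4 (O = -4 + 0 = -4)
(-281 + W(O, U(5)))**2 = (-281 + (-4 - 2*5))**2 = (-281 + (-4 - 1*10))**2 = (-281 + (-4 - 10))**2 = (-281 - 14)**2 = (-295)**2 = 87025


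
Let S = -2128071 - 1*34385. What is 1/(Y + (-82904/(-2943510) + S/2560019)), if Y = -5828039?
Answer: -3767720763345/21958426626371953147 ≈ -1.7158e-7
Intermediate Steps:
S = -2162456 (S = -2128071 - 34385 = -2162456)
1/(Y + (-82904/(-2943510) + S/2560019)) = 1/(-5828039 + (-82904/(-2943510) - 2162456/2560019)) = 1/(-5828039 + (-82904*(-1/2943510) - 2162456*1/2560019)) = 1/(-5828039 + (41452/1471755 - 2162456/2560019)) = 1/(-5828039 - 3076487522692/3767720763345) = 1/(-21958426626371953147/3767720763345) = -3767720763345/21958426626371953147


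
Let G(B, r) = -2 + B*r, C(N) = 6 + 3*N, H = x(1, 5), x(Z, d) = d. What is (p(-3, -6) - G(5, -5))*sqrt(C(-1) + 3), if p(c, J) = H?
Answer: 32*sqrt(6) ≈ 78.384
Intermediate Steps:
H = 5
p(c, J) = 5
(p(-3, -6) - G(5, -5))*sqrt(C(-1) + 3) = (5 - (-2 + 5*(-5)))*sqrt((6 + 3*(-1)) + 3) = (5 - (-2 - 25))*sqrt((6 - 3) + 3) = (5 - 1*(-27))*sqrt(3 + 3) = (5 + 27)*sqrt(6) = 32*sqrt(6)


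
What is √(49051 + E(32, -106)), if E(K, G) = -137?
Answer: √48914 ≈ 221.17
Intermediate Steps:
√(49051 + E(32, -106)) = √(49051 - 137) = √48914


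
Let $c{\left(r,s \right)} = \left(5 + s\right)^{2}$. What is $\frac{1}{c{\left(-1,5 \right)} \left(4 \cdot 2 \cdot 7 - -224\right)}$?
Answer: $\frac{1}{28000} \approx 3.5714 \cdot 10^{-5}$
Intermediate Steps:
$\frac{1}{c{\left(-1,5 \right)} \left(4 \cdot 2 \cdot 7 - -224\right)} = \frac{1}{\left(5 + 5\right)^{2} \left(4 \cdot 2 \cdot 7 - -224\right)} = \frac{1}{10^{2} \left(8 \cdot 7 + 224\right)} = \frac{1}{100 \left(56 + 224\right)} = \frac{1}{100 \cdot 280} = \frac{1}{28000}$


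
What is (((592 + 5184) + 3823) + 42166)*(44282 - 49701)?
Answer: -280514535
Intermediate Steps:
(((592 + 5184) + 3823) + 42166)*(44282 - 49701) = ((5776 + 3823) + 42166)*(-5419) = (9599 + 42166)*(-5419) = 51765*(-5419) = -280514535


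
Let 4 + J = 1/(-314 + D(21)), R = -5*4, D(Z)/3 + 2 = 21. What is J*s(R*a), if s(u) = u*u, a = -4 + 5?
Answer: -411600/257 ≈ -1601.6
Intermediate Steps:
D(Z) = 57 (D(Z) = -6 + 3*21 = -6 + 63 = 57)
a = 1
R = -20
s(u) = u**2
J = -1029/257 (J = -4 + 1/(-314 + 57) = -4 + 1/(-257) = -4 - 1/257 = -1029/257 ≈ -4.0039)
J*s(R*a) = -1029*(-20*1)**2/257 = -1029/257*(-20)**2 = -1029/257*400 = -411600/257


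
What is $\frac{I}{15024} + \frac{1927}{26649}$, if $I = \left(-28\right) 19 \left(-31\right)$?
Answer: $\frac{830579}{709884} \approx 1.17$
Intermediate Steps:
$I = 16492$ ($I = \left(-532\right) \left(-31\right) = 16492$)
$\frac{I}{15024} + \frac{1927}{26649} = \frac{16492}{15024} + \frac{1927}{26649} = 16492 \cdot \frac{1}{15024} + 1927 \cdot \frac{1}{26649} = \frac{4123}{3756} + \frac{41}{567} = \frac{830579}{709884}$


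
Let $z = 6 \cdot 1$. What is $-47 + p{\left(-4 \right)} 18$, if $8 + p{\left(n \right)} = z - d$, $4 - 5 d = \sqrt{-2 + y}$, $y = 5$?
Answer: $- \frac{487}{5} + \frac{18 \sqrt{3}}{5} \approx -91.165$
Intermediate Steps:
$d = \frac{4}{5} - \frac{\sqrt{3}}{5}$ ($d = \frac{4}{5} - \frac{\sqrt{-2 + 5}}{5} = \frac{4}{5} - \frac{\sqrt{3}}{5} \approx 0.45359$)
$z = 6$
$p{\left(n \right)} = - \frac{14}{5} + \frac{\sqrt{3}}{5}$ ($p{\left(n \right)} = -8 + \left(6 - \left(\frac{4}{5} - \frac{\sqrt{3}}{5}\right)\right) = -8 + \left(\frac{26}{5} + \frac{\sqrt{3}}{5}\right) = - \frac{14}{5} + \frac{\sqrt{3}}{5}$)
$-47 + p{\left(-4 \right)} 18 = -47 + \left(- \frac{14}{5} + \frac{\sqrt{3}}{5}\right) 18 = -47 - \left(\frac{252}{5} - \frac{18 \sqrt{3}}{5}\right) = - \frac{487}{5} + \frac{18 \sqrt{3}}{5}$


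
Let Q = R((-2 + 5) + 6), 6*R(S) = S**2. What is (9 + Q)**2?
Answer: 2025/4 ≈ 506.25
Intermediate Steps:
R(S) = S**2/6
Q = 27/2 (Q = ((-2 + 5) + 6)**2/6 = (3 + 6)**2/6 = (1/6)*9**2 = (1/6)*81 = 27/2 ≈ 13.500)
(9 + Q)**2 = (9 + 27/2)**2 = (45/2)**2 = 2025/4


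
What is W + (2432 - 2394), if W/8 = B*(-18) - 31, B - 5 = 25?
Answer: -4530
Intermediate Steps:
B = 30 (B = 5 + 25 = 30)
W = -4568 (W = 8*(30*(-18) - 31) = 8*(-540 - 31) = 8*(-571) = -4568)
W + (2432 - 2394) = -4568 + (2432 - 2394) = -4568 + 38 = -4530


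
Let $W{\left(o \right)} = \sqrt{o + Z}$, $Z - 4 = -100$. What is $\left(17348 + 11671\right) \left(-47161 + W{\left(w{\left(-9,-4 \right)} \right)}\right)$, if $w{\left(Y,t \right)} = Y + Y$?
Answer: $-1368565059 + 29019 i \sqrt{114} \approx -1.3686 \cdot 10^{9} + 3.0984 \cdot 10^{5} i$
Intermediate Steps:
$Z = -96$ ($Z = 4 - 100 = -96$)
$w{\left(Y,t \right)} = 2 Y$
$W{\left(o \right)} = \sqrt{-96 + o}$ ($W{\left(o \right)} = \sqrt{o - 96} = \sqrt{-96 + o}$)
$\left(17348 + 11671\right) \left(-47161 + W{\left(w{\left(-9,-4 \right)} \right)}\right) = \left(17348 + 11671\right) \left(-47161 + \sqrt{-96 + 2 \left(-9\right)}\right) = 29019 \left(-47161 + \sqrt{-96 - 18}\right) = 29019 \left(-47161 + \sqrt{-114}\right) = 29019 \left(-47161 + i \sqrt{114}\right) = -1368565059 + 29019 i \sqrt{114}$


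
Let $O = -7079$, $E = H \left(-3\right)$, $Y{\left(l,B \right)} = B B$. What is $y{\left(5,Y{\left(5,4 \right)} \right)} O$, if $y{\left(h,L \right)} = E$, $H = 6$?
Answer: $127422$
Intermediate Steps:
$Y{\left(l,B \right)} = B^{2}$
$E = -18$ ($E = 6 \left(-3\right) = -18$)
$y{\left(h,L \right)} = -18$
$y{\left(5,Y{\left(5,4 \right)} \right)} O = \left(-18\right) \left(-7079\right) = 127422$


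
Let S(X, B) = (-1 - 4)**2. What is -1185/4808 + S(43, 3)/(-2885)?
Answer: -707785/2774216 ≈ -0.25513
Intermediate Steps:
S(X, B) = 25 (S(X, B) = (-5)**2 = 25)
-1185/4808 + S(43, 3)/(-2885) = -1185/4808 + 25/(-2885) = -1185*1/4808 + 25*(-1/2885) = -1185/4808 - 5/577 = -707785/2774216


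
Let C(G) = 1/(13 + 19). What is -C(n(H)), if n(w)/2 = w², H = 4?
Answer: -1/32 ≈ -0.031250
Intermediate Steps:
n(w) = 2*w²
C(G) = 1/32
-C(n(H)) = -1*1/32 = -1/32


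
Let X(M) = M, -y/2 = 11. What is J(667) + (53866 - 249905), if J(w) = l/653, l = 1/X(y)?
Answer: -2816296275/14366 ≈ -1.9604e+5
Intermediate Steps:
y = -22 (y = -2*11 = -22)
l = -1/22 (l = 1/(-22) = -1/22 ≈ -0.045455)
J(w) = -1/14366 (J(w) = -1/22/653 = -1/22*1/653 = -1/14366)
J(667) + (53866 - 249905) = -1/14366 + (53866 - 249905) = -1/14366 - 196039 = -2816296275/14366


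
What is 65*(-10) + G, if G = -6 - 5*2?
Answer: -666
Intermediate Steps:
G = -16 (G = -6 - 10 = -16)
65*(-10) + G = 65*(-10) - 16 = -650 - 16 = -666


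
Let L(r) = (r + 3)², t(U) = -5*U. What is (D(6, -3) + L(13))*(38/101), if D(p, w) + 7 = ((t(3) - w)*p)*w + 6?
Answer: 17898/101 ≈ 177.21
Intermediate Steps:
L(r) = (3 + r)²
D(p, w) = -1 + p*w*(-15 - w) (D(p, w) = -7 + (((-5*3 - w)*p)*w + 6) = -7 + (((-15 - w)*p)*w + 6) = -7 + ((p*(-15 - w))*w + 6) = -7 + (p*w*(-15 - w) + 6) = -7 + (6 + p*w*(-15 - w)) = -1 + p*w*(-15 - w))
(D(6, -3) + L(13))*(38/101) = ((-1 - 1*6*(-3)² - 15*6*(-3)) + (3 + 13)²)*(38/101) = ((-1 - 1*6*9 + 270) + 16²)*(38*(1/101)) = ((-1 - 54 + 270) + 256)*(38/101) = (215 + 256)*(38/101) = 471*(38/101) = 17898/101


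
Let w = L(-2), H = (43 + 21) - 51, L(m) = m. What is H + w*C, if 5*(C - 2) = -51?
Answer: 147/5 ≈ 29.400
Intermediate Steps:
C = -41/5 (C = 2 + (⅕)*(-51) = 2 - 51/5 = -41/5 ≈ -8.2000)
H = 13 (H = 64 - 51 = 13)
w = -2
H + w*C = 13 - 2*(-41/5) = 13 + 82/5 = 147/5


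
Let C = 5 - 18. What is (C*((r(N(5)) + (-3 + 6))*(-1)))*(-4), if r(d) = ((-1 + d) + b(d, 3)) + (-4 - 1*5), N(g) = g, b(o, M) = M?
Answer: -52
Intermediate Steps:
r(d) = -7 + d (r(d) = ((-1 + d) + 3) + (-4 - 1*5) = (2 + d) + (-4 - 5) = (2 + d) - 9 = -7 + d)
C = -13
(C*((r(N(5)) + (-3 + 6))*(-1)))*(-4) = -13*((-7 + 5) + (-3 + 6))*(-1)*(-4) = -13*(-2 + 3)*(-1)*(-4) = -13*(-1)*(-4) = 13*(-4) = -52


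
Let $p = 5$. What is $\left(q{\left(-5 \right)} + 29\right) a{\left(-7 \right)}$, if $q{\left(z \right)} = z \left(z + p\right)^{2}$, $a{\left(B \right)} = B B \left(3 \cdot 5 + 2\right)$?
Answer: $24157$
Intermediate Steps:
$a{\left(B \right)} = 17 B^{2}$ ($a{\left(B \right)} = B^{2} \left(15 + 2\right) = B^{2} \cdot 17 = 17 B^{2}$)
$q{\left(z \right)} = z \left(5 + z\right)^{2}$ ($q{\left(z \right)} = z \left(z + 5\right)^{2} = z \left(5 + z\right)^{2}$)
$\left(q{\left(-5 \right)} + 29\right) a{\left(-7 \right)} = \left(- 5 \left(5 - 5\right)^{2} + 29\right) 17 \left(-7\right)^{2} = \left(- 5 \cdot 0^{2} + 29\right) 17 \cdot 49 = \left(\left(-5\right) 0 + 29\right) 833 = \left(0 + 29\right) 833 = 29 \cdot 833 = 24157$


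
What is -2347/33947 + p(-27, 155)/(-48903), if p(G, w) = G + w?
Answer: -119120557/1660110141 ≈ -0.071755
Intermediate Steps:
-2347/33947 + p(-27, 155)/(-48903) = -2347/33947 + (-27 + 155)/(-48903) = -2347*1/33947 + 128*(-1/48903) = -2347/33947 - 128/48903 = -119120557/1660110141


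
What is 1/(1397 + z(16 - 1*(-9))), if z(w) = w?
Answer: 1/1422 ≈ 0.00070324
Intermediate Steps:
1/(1397 + z(16 - 1*(-9))) = 1/(1397 + (16 - 1*(-9))) = 1/(1397 + (16 + 9)) = 1/(1397 + 25) = 1/1422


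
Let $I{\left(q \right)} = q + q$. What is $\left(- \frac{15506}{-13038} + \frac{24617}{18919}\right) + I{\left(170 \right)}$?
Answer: $\frac{42240363970}{123332961} \approx 342.49$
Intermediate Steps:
$I{\left(q \right)} = 2 q$
$\left(- \frac{15506}{-13038} + \frac{24617}{18919}\right) + I{\left(170 \right)} = \left(- \frac{15506}{-13038} + \frac{24617}{18919}\right) + 2 \cdot 170 = \left(\left(-15506\right) \left(- \frac{1}{13038}\right) + 24617 \cdot \frac{1}{18919}\right) + 340 = \left(\frac{7753}{6519} + \frac{24617}{18919}\right) + 340 = \frac{307157230}{123332961} + 340 = \frac{42240363970}{123332961}$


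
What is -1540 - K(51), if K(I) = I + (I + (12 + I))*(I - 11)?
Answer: -6151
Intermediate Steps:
K(I) = I + (-11 + I)*(12 + 2*I) (K(I) = I + (12 + 2*I)*(-11 + I) = I + (-11 + I)*(12 + 2*I))
-1540 - K(51) = -1540 - (-132 - 9*51 + 2*51²) = -1540 - (-132 - 459 + 2*2601) = -1540 - (-132 - 459 + 5202) = -1540 - 1*4611 = -1540 - 4611 = -6151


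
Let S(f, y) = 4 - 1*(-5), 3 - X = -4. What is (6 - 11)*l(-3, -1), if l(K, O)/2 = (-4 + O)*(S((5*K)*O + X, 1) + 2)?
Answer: 550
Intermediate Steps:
X = 7 (X = 3 - 1*(-4) = 3 + 4 = 7)
S(f, y) = 9 (S(f, y) = 4 + 5 = 9)
l(K, O) = -88 + 22*O (l(K, O) = 2*((-4 + O)*(9 + 2)) = 2*((-4 + O)*11) = 2*(-44 + 11*O) = -88 + 22*O)
(6 - 11)*l(-3, -1) = (6 - 11)*(-88 + 22*(-1)) = -5*(-88 - 22) = -5*(-110) = 550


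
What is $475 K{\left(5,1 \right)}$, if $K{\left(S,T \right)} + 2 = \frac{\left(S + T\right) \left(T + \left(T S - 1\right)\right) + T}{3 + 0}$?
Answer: $\frac{11875}{3} \approx 3958.3$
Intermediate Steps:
$K{\left(S,T \right)} = -2 + \frac{T}{3} + \frac{\left(S + T\right) \left(-1 + T + S T\right)}{3}$ ($K{\left(S,T \right)} = -2 + \frac{\left(S + T\right) \left(T + \left(T S - 1\right)\right) + T}{3 + 0} = -2 + \frac{\left(S + T\right) \left(T + \left(S T - 1\right)\right) + T}{3} = -2 + \left(\left(S + T\right) \left(T + \left(-1 + S T\right)\right) + T\right) \frac{1}{3} = -2 + \left(\left(S + T\right) \left(-1 + T + S T\right) + T\right) \frac{1}{3} = -2 + \left(T + \left(S + T\right) \left(-1 + T + S T\right)\right) \frac{1}{3} = -2 + \left(\frac{T}{3} + \frac{\left(S + T\right) \left(-1 + T + S T\right)}{3}\right) = -2 + \frac{T}{3} + \frac{\left(S + T\right) \left(-1 + T + S T\right)}{3}$)
$475 K{\left(5,1 \right)} = 475 \left(-2 - \frac{5}{3} + \frac{1^{2}}{3} + \frac{1}{3} \cdot 5 \cdot 1 + \frac{1}{3} \cdot 5 \cdot 1^{2} + \frac{1}{3} \cdot 1 \cdot 5^{2}\right) = 475 \left(-2 - \frac{5}{3} + \frac{1}{3} \cdot 1 + \frac{5}{3} + \frac{1}{3} \cdot 5 \cdot 1 + \frac{1}{3} \cdot 1 \cdot 25\right) = 475 \left(-2 - \frac{5}{3} + \frac{1}{3} + \frac{5}{3} + \frac{5}{3} + \frac{25}{3}\right) = 475 \cdot \frac{25}{3} = \frac{11875}{3}$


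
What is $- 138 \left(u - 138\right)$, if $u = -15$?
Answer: $21114$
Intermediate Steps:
$- 138 \left(u - 138\right) = - 138 \left(-15 - 138\right) = \left(-138\right) \left(-153\right) = 21114$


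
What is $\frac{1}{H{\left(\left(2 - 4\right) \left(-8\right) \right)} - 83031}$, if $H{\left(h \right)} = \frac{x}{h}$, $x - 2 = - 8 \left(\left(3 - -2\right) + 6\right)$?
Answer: $- \frac{8}{664291} \approx -1.2043 \cdot 10^{-5}$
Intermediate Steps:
$x = -86$ ($x = 2 - 8 \left(\left(3 - -2\right) + 6\right) = 2 - 8 \left(\left(3 + 2\right) + 6\right) = 2 - 8 \left(5 + 6\right) = 2 - 88 = -86$)
$H{\left(h \right)} = - \frac{86}{h}$
$\frac{1}{H{\left(\left(2 - 4\right) \left(-8\right) \right)} - 83031} = \frac{1}{- \frac{86}{\left(2 - 4\right) \left(-8\right)} - 83031} = \frac{1}{- \frac{86}{\left(-2\right) \left(-8\right)} - 83031} = \frac{1}{- \frac{86}{16} - 83031} = \frac{1}{\left(-86\right) \frac{1}{16} - 83031} = \frac{1}{- \frac{43}{8} - 83031} = \frac{1}{- \frac{664291}{8}} = - \frac{8}{664291}$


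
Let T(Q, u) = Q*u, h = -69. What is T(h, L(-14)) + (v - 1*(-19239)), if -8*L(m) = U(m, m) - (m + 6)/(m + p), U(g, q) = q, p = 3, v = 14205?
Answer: 1465947/44 ≈ 33317.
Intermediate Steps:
L(m) = -m/8 + (6 + m)/(8*(3 + m)) (L(m) = -(m - (m + 6)/(m + 3))/8 = -(m - (6 + m)/(3 + m))/8 = -m/8 + (6 + m)/(8*(3 + m)))
T(h, L(-14)) + (v - 1*(-19239)) = -69*(6 - 1*(-14)² - 2*(-14))/(8*(3 - 14)) + (14205 - 1*(-19239)) = -69*(6 - 1*196 + 28)/(8*(-11)) + (14205 + 19239) = -69*(-1)*(6 - 196 + 28)/(8*11) + 33444 = -69*(-1)*(-162)/(8*11) + 33444 = -69*81/44 + 33444 = -5589/44 + 33444 = 1465947/44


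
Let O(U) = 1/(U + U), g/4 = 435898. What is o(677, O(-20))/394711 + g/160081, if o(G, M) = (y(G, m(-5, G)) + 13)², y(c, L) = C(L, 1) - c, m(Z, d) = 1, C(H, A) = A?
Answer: 758581587001/63185731591 ≈ 12.006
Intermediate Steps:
g = 1743592 (g = 4*435898 = 1743592)
y(c, L) = 1 - c
O(U) = 1/(2*U)
o(G, M) = (14 - G)² (o(G, M) = ((1 - G) + 13)² = (14 - G)²)
o(677, O(-20))/394711 + g/160081 = (-14 + 677)²/394711 + 1743592/160081 = 663²*(1/394711) + 1743592*(1/160081) = 439569*(1/394711) + 1743592/160081 = 439569/394711 + 1743592/160081 = 758581587001/63185731591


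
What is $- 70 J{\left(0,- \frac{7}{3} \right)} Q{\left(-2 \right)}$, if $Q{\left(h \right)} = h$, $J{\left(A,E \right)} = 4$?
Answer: $560$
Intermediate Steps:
$- 70 J{\left(0,- \frac{7}{3} \right)} Q{\left(-2 \right)} = \left(-70\right) 4 \left(-2\right) = \left(-280\right) \left(-2\right) = 560$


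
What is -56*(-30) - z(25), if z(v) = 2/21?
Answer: 35278/21 ≈ 1679.9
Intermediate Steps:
z(v) = 2/21 (z(v) = 2*(1/21) = 2/21)
-56*(-30) - z(25) = -56*(-30) - 1*2/21 = 1680 - 2/21 = 35278/21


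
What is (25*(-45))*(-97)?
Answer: 109125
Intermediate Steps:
(25*(-45))*(-97) = -1125*(-97) = 109125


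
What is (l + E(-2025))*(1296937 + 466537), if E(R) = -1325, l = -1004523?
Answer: -1773786795952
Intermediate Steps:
(l + E(-2025))*(1296937 + 466537) = (-1004523 - 1325)*(1296937 + 466537) = -1005848*1763474 = -1773786795952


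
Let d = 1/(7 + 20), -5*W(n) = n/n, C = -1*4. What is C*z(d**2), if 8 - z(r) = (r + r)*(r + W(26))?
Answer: -85036352/2657205 ≈ -32.002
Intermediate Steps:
C = -4
W(n) = -1/5 (W(n) = -n/(5*n) = -1/5*1 = -1/5)
d = 1/27 ≈ 0.037037
z(r) = 8 - 2*r*(-1/5 + r) (z(r) = 8 - (r + r)*(r - 1/5) = 8 - 2*r*(-1/5 + r))
C*z(d**2) = -4*(8 - 2*((1/27)**2)**2 + 2*(1/27)**2/5) = -4*(8 - 2*(1/729)**2 + (2/5)*(1/729)) = -4*(8 - 2*1/531441 + 2/3645) = -4*(8 - 2/531441 + 2/3645) = -4*21259088/2657205 = -85036352/2657205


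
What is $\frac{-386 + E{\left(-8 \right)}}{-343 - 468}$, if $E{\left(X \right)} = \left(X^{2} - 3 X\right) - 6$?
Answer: $\frac{304}{811} \approx 0.37485$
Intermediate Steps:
$E{\left(X \right)} = -6 + X^{2} - 3 X$
$\frac{-386 + E{\left(-8 \right)}}{-343 - 468} = \frac{-386 - \left(-18 - 64\right)}{-343 - 468} = \frac{-386 + \left(-6 + 64 + 24\right)}{-811} = \left(-386 + 82\right) \left(- \frac{1}{811}\right) = \left(-304\right) \left(- \frac{1}{811}\right) = \frac{304}{811}$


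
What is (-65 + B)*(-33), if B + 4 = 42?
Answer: 891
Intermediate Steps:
B = 38 (B = -4 + 42 = 38)
(-65 + B)*(-33) = (-65 + 38)*(-33) = -27*(-33) = 891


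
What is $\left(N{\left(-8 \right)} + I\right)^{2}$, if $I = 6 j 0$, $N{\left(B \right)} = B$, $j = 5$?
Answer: $64$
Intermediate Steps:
$I = 0$ ($I = 6 \cdot 5 \cdot 0 = 30 \cdot 0 = 0$)
$\left(N{\left(-8 \right)} + I\right)^{2} = \left(-8 + 0\right)^{2} = \left(-8\right)^{2} = 64$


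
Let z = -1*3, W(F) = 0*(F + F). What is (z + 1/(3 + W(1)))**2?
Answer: 64/9 ≈ 7.1111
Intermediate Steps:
W(F) = 0 (W(F) = 0*(2*F) = 0)
z = -3
(z + 1/(3 + W(1)))**2 = (-3 + 1/(3 + 0))**2 = (-3 + 1/3)**2 = (-8/3)**2 = 64/9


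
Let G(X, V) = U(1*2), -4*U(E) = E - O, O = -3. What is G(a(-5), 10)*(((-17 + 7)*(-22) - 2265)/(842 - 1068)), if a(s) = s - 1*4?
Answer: -10225/904 ≈ -11.311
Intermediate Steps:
U(E) = -3/4 - E/4 (U(E) = -(E - 1*(-3))/4 = -(E + 3)/4 = -(3 + E)/4 = -3/4 - E/4)
a(s) = -4 + s (a(s) = s - 4 = -4 + s)
G(X, V) = -5/4 (G(X, V) = -3/4 - 2/4 = -3/4 - 1/4*2 = -3/4 - 1/2 = -5/4)
G(a(-5), 10)*(((-17 + 7)*(-22) - 2265)/(842 - 1068)) = -5*((-17 + 7)*(-22) - 2265)/(4*(842 - 1068)) = -5*(-10*(-22) - 2265)/(4*(-226)) = -5*(220 - 2265)*(-1)/(4*226) = -(-10225)*(-1)/(4*226) = -5/4*2045/226 = -10225/904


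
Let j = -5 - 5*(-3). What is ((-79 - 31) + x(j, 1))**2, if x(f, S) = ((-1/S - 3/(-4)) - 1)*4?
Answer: 13225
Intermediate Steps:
j = 10 (j = -5 + 15 = 10)
x(f, S) = -1 - 4/S (x(f, S) = ((-1/S - 3*(-1/4)) - 1)*4 = ((-1/S + 3/4) - 1)*4 = ((3/4 - 1/S) - 1)*4 = (-1/4 - 1/S)*4 = -1 - 4/S)
((-79 - 31) + x(j, 1))**2 = ((-79 - 31) + (-4 - 1*1)/1)**2 = (-110 + 1*(-4 - 1))**2 = (-110 + 1*(-5))**2 = (-110 - 5)**2 = (-115)**2 = 13225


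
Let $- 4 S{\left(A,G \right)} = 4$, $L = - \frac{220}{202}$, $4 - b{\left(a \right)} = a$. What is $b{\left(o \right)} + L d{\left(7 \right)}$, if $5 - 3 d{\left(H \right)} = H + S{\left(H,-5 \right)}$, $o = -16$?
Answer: $\frac{6170}{303} \approx 20.363$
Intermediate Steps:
$b{\left(a \right)} = 4 - a$
$L = - \frac{110}{101}$ ($L = \left(-220\right) \frac{1}{202} = - \frac{110}{101} \approx -1.0891$)
$S{\left(A,G \right)} = -1$ ($S{\left(A,G \right)} = \left(- \frac{1}{4}\right) 4 = -1$)
$d{\left(H \right)} = 2 - \frac{H}{3}$ ($d{\left(H \right)} = \frac{5}{3} - \frac{H - 1}{3} = \frac{5}{3} - \frac{-1 + H}{3} = \frac{5}{3} - \left(- \frac{1}{3} + \frac{H}{3}\right) = 2 - \frac{H}{3}$)
$b{\left(o \right)} + L d{\left(7 \right)} = \left(4 - -16\right) - \frac{110 \left(2 - \frac{7}{3}\right)}{101} = \left(4 + 16\right) - \frac{110 \left(2 - \frac{7}{3}\right)}{101} = 20 - - \frac{110}{303} = 20 + \frac{110}{303} = \frac{6170}{303}$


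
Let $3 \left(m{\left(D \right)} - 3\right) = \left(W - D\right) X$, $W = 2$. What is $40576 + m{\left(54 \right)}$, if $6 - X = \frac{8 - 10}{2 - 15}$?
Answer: $\frac{121433}{3} \approx 40478.0$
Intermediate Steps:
$X = \frac{76}{13}$ ($X = 6 - \frac{8 - 10}{2 - 15} = 6 - - \frac{2}{-13} = 6 - \left(-2\right) \left(- \frac{1}{13}\right) = 6 - \frac{2}{13} = \frac{76}{13} \approx 5.8462$)
$m{\left(D \right)} = \frac{269}{39} - \frac{76 D}{39}$ ($m{\left(D \right)} = 3 + \frac{\left(2 - D\right) \frac{76}{13}}{3} = 3 + \frac{\frac{152}{13} - \frac{76 D}{13}}{3} = 3 - \left(- \frac{152}{39} + \frac{76 D}{39}\right) = \frac{269}{39} - \frac{76 D}{39}$)
$40576 + m{\left(54 \right)} = 40576 + \left(\frac{269}{39} - \frac{1368}{13}\right) = 40576 - \frac{295}{3} = \frac{121433}{3}$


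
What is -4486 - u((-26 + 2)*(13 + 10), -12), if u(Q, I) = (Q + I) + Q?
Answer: -3370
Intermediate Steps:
u(Q, I) = I + 2*Q (u(Q, I) = (I + Q) + Q = I + 2*Q)
-4486 - u((-26 + 2)*(13 + 10), -12) = -4486 - (-12 + 2*((-26 + 2)*(13 + 10))) = -4486 - (-12 + 2*(-24*23)) = -4486 - (-12 + 2*(-552)) = -4486 - (-12 - 1104) = -4486 - 1*(-1116) = -4486 + 1116 = -3370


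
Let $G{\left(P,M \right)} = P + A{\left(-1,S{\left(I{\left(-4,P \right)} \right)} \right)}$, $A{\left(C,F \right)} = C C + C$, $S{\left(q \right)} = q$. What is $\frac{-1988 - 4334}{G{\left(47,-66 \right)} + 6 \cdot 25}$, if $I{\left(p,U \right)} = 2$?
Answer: $- \frac{6322}{197} \approx -32.091$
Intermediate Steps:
$A{\left(C,F \right)} = C + C^{2}$ ($A{\left(C,F \right)} = C^{2} + C = C + C^{2}$)
$G{\left(P,M \right)} = P$ ($G{\left(P,M \right)} = P - \left(1 - 1\right) = P - 0 = P + 0 = P$)
$\frac{-1988 - 4334}{G{\left(47,-66 \right)} + 6 \cdot 25} = \frac{-1988 - 4334}{47 + 6 \cdot 25} = - \frac{6322}{47 + 150} = - \frac{6322}{197}$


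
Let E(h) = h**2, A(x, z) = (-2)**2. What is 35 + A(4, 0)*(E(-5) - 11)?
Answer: 91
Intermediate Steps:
A(x, z) = 4
35 + A(4, 0)*(E(-5) - 11) = 35 + 4*((-5)**2 - 11) = 35 + 4*(25 - 11) = 35 + 4*14 = 35 + 56 = 91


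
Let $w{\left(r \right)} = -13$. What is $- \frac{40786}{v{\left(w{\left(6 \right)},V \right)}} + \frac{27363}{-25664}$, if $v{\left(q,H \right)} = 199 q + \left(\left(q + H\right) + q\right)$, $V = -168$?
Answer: $\frac{970635401}{71371584} \approx 13.6$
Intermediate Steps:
$v{\left(q,H \right)} = H + 201 q$ ($v{\left(q,H \right)} = 199 q + \left(\left(H + q\right) + q\right) = 199 q + \left(H + 2 q\right) = H + 201 q$)
$- \frac{40786}{v{\left(w{\left(6 \right)},V \right)}} + \frac{27363}{-25664} = - \frac{40786}{-168 + 201 \left(-13\right)} + \frac{27363}{-25664} = - \frac{40786}{-168 - 2613} + 27363 \left(- \frac{1}{25664}\right) = - \frac{40786}{-2781} - \frac{27363}{25664} = \left(-40786\right) \left(- \frac{1}{2781}\right) - \frac{27363}{25664} = \frac{40786}{2781} - \frac{27363}{25664} = \frac{970635401}{71371584}$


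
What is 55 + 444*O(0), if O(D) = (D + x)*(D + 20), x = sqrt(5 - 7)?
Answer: 55 + 8880*I*sqrt(2) ≈ 55.0 + 12558.0*I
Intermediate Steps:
x = I*sqrt(2) (x = sqrt(-2) = I*sqrt(2) ≈ 1.4142*I)
O(D) = (20 + D)*(D + I*sqrt(2)) (O(D) = (D + I*sqrt(2))*(D + 20) = (D + I*sqrt(2))*(20 + D) = (20 + D)*(D + I*sqrt(2)))
55 + 444*O(0) = 55 + 444*(0**2 + 20*0 + 20*I*sqrt(2) + I*0*sqrt(2)) = 55 + 444*(0 + 0 + 20*I*sqrt(2) + 0) = 55 + 444*(20*I*sqrt(2)) = 55 + 8880*I*sqrt(2)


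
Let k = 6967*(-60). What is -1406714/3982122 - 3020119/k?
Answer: 1906407954373/277434439740 ≈ 6.8716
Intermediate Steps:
k = -418020
-1406714/3982122 - 3020119/k = -1406714/3982122 - 3020119/(-418020) = -1406714*1/3982122 - 3020119*(-1/418020) = -703357/1991061 + 3020119/418020 = 1906407954373/277434439740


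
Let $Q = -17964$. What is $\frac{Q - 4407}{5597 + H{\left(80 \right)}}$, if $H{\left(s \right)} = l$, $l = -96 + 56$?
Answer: $- \frac{22371}{5557} \approx -4.0257$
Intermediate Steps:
$l = -40$
$H{\left(s \right)} = -40$
$\frac{Q - 4407}{5597 + H{\left(80 \right)}} = \frac{-17964 - 4407}{5597 - 40} = - \frac{22371}{5557}$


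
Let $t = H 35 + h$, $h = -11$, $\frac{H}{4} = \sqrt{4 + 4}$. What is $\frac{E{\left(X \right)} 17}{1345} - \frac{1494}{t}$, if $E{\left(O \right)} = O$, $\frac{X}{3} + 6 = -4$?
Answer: $- \frac{20402004}{42146651} - \frac{418320 \sqrt{2}}{156679} \approx -4.2599$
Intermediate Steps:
$X = -30$ ($X = -18 + 3 \left(-4\right) = -18 - 12 = -30$)
$H = 8 \sqrt{2}$ ($H = 4 \sqrt{4 + 4} = 4 \sqrt{8} = 4 \cdot 2 \sqrt{2} = 8 \sqrt{2} \approx 11.314$)
$t = -11 + 280 \sqrt{2}$ ($t = 8 \sqrt{2} \cdot 35 - 11 = 280 \sqrt{2} - 11 = -11 + 280 \sqrt{2} \approx 384.98$)
$\frac{E{\left(X \right)} 17}{1345} - \frac{1494}{t} = \frac{\left(-30\right) 17}{1345} - \frac{1494}{-11 + 280 \sqrt{2}} = \left(-510\right) \frac{1}{1345} - \frac{1494}{-11 + 280 \sqrt{2}} = - \frac{102}{269} - \frac{1494}{-11 + 280 \sqrt{2}}$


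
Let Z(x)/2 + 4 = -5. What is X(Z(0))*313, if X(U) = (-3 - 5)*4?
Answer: -10016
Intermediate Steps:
Z(x) = -18 (Z(x) = -8 + 2*(-5) = -8 - 10 = -18)
X(U) = -32 (X(U) = -8*4 = -32)
X(Z(0))*313 = -32*313 = -10016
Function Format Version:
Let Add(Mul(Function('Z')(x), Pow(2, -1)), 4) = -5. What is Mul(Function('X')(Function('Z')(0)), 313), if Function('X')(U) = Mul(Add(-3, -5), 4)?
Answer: -10016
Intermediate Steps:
Function('Z')(x) = -18 (Function('Z')(x) = Add(-8, Mul(2, -5)) = Add(-8, -10) = -18)
Function('X')(U) = -32 (Function('X')(U) = Mul(-8, 4) = -32)
Mul(Function('X')(Function('Z')(0)), 313) = Mul(-32, 313) = -10016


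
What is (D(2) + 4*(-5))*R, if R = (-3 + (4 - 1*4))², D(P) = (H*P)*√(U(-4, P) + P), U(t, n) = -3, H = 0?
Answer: -180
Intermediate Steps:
D(P) = 0 (D(P) = (0*P)*√(-3 + P) = 0*√(-3 + P) = 0)
R = 9 (R = (-3 + (4 - 4))² = (-3 + 0)² = (-3)² = 9)
(D(2) + 4*(-5))*R = (0 + 4*(-5))*9 = (0 - 20)*9 = -20*9 = -180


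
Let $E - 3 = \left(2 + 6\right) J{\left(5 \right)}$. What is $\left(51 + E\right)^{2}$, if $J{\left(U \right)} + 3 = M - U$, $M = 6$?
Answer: $1444$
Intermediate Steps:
$J{\left(U \right)} = 3 - U$ ($J{\left(U \right)} = -3 - \left(-6 + U\right) = 3 - U$)
$E = -13$ ($E = 3 + \left(2 + 6\right) \left(3 - 5\right) = 3 + 8 \left(3 - 5\right) = 3 + 8 \left(-2\right) = 3 - 16 = -13$)
$\left(51 + E\right)^{2} = \left(51 - 13\right)^{2} = 38^{2} = 1444$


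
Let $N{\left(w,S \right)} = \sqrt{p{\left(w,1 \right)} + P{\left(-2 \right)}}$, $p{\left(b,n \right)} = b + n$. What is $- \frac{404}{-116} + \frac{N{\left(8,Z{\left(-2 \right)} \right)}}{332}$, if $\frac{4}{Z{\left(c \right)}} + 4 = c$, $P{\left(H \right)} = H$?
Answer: $\frac{101}{29} + \frac{\sqrt{7}}{332} \approx 3.4907$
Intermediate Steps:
$Z{\left(c \right)} = \frac{4}{-4 + c}$
$N{\left(w,S \right)} = \sqrt{-1 + w}$ ($N{\left(w,S \right)} = \sqrt{\left(w + 1\right) - 2} = \sqrt{\left(1 + w\right) - 2} = \sqrt{-1 + w}$)
$- \frac{404}{-116} + \frac{N{\left(8,Z{\left(-2 \right)} \right)}}{332} = - \frac{404}{-116} + \frac{\sqrt{-1 + 8}}{332} = \left(-404\right) \left(- \frac{1}{116}\right) + \sqrt{7} \cdot \frac{1}{332} = \frac{101}{29} + \frac{\sqrt{7}}{332}$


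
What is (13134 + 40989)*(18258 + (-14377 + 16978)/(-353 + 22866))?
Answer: 22246986099465/22513 ≈ 9.8818e+8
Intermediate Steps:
(13134 + 40989)*(18258 + (-14377 + 16978)/(-353 + 22866)) = 54123*(18258 + 2601/22513) = 54123*(411044955/22513) = 22246986099465/22513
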